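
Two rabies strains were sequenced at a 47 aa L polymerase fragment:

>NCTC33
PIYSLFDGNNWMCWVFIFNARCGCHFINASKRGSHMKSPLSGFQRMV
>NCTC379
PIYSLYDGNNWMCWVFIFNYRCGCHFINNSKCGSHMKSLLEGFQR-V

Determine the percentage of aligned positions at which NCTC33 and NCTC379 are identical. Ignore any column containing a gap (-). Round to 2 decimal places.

Excluding the 1 gap column leaves 46 comparable sites.
Mismatches occur at site 6 (F/Y), site 20 (A/Y), site 29 (A/N), site 32 (R/C), site 39 (P/L), site 41 (S/E).
40 of the 46 comparable sites match, so the percent identity is 40/46 × 100 = 86.96%.

86.96%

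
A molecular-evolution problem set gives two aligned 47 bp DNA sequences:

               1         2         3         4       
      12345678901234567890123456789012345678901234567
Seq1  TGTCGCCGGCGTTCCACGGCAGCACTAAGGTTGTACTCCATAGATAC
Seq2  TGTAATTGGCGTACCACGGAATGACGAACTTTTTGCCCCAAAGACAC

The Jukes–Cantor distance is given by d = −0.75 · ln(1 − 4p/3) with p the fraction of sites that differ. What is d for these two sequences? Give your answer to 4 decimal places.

Mismatches occur at site 4 (C→A), site 5 (G→A), site 6 (C→T), site 7 (C→T), site 13 (T→A), site 20 (C→A), site 22 (G→T), site 23 (C→G), site 26 (T→G), site 29 (G→C), site 30 (G→T), site 33 (G→T), site 35 (A→G), site 37 (T→C), site 41 (T→A), site 45 (T→C).
p = 16/47 = 0.340426.
d = −0.75 · ln(1 − (4/3)·0.340426) = −0.75 · ln(0.546099) = −0.75 · (-0.604955) = 0.4537.

0.4537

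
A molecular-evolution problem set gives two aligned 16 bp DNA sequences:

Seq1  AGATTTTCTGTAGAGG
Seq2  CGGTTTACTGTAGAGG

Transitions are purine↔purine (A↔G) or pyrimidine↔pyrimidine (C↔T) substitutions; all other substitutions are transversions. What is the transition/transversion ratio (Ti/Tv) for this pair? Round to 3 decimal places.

The sequences differ at positions 1 (A/C, transversion), 3 (A/G, transition), 7 (T/A, transversion).
Of the 3 differences, 1 transition and 2 transversions, so Ti/Tv = 1/2 = 0.500.

0.500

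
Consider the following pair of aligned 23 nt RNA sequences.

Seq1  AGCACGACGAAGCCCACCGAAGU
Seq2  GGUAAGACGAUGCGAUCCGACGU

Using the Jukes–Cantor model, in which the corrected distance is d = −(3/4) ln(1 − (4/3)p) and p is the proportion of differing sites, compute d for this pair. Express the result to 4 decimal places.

Differing sites — 1:A/G; 3:C/U; 5:C/A; 11:A/U; 14:C/G; 15:C/A; 16:A/U; 21:A/C.
p = 8/23 = 0.347826.
d = −0.75 · ln(1 − (4/3)·0.347826) = −0.75 · ln(0.536232) = −0.75 · (-0.623188) = 0.4674.

0.4674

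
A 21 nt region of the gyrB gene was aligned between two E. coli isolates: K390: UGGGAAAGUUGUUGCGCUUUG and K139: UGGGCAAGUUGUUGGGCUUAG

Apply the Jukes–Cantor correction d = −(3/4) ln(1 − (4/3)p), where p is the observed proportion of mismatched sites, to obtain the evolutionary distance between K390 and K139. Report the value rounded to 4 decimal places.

Differing sites — 5:A/C; 15:C/G; 20:U/A.
p = 3/21 = 0.142857.
d = −0.75 · ln(1 − (4/3)·0.142857) = −0.75 · ln(0.809524) = −0.75 · (-0.211309) = 0.1585.

0.1585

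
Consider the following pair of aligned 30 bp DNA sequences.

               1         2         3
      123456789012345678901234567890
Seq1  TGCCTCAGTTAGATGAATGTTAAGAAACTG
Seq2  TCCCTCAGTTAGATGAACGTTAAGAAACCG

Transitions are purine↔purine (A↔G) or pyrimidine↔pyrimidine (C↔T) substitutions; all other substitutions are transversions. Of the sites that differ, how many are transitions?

The sequences differ at positions 2 (G/C, transversion), 18 (T/C, transition), 29 (T/C, transition).
Of the 3 differences, 2 transitions and 1 transversion, so the answer is 2.

2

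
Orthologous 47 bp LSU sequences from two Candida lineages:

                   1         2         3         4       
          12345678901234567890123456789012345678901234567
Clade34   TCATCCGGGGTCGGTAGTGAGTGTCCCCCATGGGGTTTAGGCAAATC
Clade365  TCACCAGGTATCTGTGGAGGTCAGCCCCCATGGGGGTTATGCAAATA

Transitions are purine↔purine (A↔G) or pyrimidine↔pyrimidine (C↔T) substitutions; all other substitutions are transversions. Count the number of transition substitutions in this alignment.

6

Mismatches occur at site 4 (T→C, transition), site 6 (C→A, transversion), site 9 (G→T, transversion), site 10 (G→A, transition), site 13 (G→T, transversion), site 16 (A→G, transition), site 18 (T→A, transversion), site 20 (A→G, transition), site 21 (G→T, transversion), site 22 (T→C, transition), site 23 (G→A, transition), site 24 (T→G, transversion), site 36 (T→G, transversion), site 40 (G→T, transversion), site 47 (C→A, transversion).
Of the 15 differences, 6 transitions and 9 transversions, so the answer is 6.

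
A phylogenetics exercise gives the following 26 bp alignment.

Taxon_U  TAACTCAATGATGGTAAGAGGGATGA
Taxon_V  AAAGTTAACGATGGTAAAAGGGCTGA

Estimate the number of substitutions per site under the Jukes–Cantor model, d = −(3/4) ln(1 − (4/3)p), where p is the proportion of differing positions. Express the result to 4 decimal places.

The sequences differ at positions 1 (T/A), 4 (C/G), 6 (C/T), 9 (T/C), 18 (G/A), 23 (A/C).
p = 6/26 = 0.230769.
d = −0.75 · ln(1 − (4/3)·0.230769) = −0.75 · ln(0.692308) = −0.75 · (-0.367724) = 0.2758.

0.2758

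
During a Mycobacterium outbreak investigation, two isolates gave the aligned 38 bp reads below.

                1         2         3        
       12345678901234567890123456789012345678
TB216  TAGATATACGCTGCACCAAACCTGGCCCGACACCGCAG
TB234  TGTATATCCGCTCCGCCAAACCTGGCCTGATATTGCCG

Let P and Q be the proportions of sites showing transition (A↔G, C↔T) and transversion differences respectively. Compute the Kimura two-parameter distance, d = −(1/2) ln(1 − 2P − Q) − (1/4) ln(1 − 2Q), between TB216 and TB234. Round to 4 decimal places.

Mismatches occur at site 2 (A↔G, transition), site 3 (G↔T, transversion), site 8 (A↔C, transversion), site 13 (G↔C, transversion), site 15 (A↔G, transition), site 28 (C↔T, transition), site 31 (C↔T, transition), site 33 (C↔T, transition), site 34 (C↔T, transition), site 37 (A↔C, transversion).
Of the 10 differences, 6 transitions and 4 transversions over 38 sites: P = 6/38 = 0.157895, Q = 4/38 = 0.105263.
d = −0.5·ln(0.578947) − 0.25·ln(0.789474) = −0.5·(-0.546544) − 0.25·(-0.236388) = 0.3324.

0.3324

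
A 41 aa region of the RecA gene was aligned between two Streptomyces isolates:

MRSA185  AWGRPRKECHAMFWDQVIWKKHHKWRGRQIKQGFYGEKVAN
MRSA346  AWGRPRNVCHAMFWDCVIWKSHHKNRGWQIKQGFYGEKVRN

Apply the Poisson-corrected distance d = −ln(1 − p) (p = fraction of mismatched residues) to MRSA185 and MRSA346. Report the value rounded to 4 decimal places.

0.1872

The sequences differ at positions 7 (K/N), 8 (E/V), 16 (Q/C), 21 (K/S), 25 (W/N), 28 (R/W), 40 (A/R).
p = 7/41 = 0.170732.
d = −ln(1 − 0.170732) = −ln(0.829268) = 0.1872.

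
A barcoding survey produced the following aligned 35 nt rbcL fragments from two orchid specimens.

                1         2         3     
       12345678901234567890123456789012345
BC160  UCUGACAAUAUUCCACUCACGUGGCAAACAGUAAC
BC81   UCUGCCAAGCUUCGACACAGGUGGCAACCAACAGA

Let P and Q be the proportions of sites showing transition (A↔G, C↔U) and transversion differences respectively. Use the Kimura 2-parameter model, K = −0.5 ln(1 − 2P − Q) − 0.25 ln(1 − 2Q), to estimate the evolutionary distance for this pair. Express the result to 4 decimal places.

0.4081

The sequences differ at positions 5 (A/C, transversion), 9 (U/G, transversion), 10 (A/C, transversion), 14 (C/G, transversion), 17 (U/A, transversion), 20 (C/G, transversion), 28 (A/C, transversion), 31 (G/A, transition), 32 (U/C, transition), 34 (A/G, transition), 35 (C/A, transversion).
Of the 11 differences, 3 transitions and 8 transversions over 35 sites: P = 3/35 = 0.085714, Q = 8/35 = 0.228571.
d = −0.5·ln(0.600001) − 0.25·ln(0.542858) = −0.5·(-0.510824) − 0.25·(-0.610908) = 0.4081.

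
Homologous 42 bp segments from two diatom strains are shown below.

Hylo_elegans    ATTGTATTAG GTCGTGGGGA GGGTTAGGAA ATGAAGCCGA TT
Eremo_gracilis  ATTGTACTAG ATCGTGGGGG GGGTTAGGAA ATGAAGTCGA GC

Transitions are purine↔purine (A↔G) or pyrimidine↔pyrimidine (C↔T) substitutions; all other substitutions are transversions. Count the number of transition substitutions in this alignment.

5

Differing sites — 7:T/C (Ti); 11:G/A (Ti); 20:A/G (Ti); 37:C/T (Ti); 41:T/G (Tv); 42:T/C (Ti).
Of the 6 differences, 5 transitions and 1 transversion, so the answer is 5.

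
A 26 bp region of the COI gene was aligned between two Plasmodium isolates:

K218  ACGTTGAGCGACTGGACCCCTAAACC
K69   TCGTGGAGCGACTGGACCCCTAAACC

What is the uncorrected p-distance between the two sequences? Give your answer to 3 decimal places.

Differing sites — 1:A/T; 5:T/G.
There are 2 differences over 26 sites, so p = 2/26 = 0.077.

0.077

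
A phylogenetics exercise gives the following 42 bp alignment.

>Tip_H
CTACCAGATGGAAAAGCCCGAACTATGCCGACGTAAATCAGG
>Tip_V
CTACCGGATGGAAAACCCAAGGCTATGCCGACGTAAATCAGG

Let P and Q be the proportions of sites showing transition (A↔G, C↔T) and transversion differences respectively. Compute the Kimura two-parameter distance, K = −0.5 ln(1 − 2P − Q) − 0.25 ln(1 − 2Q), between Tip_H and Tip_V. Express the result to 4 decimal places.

Mismatches occur at site 6 (A/G, transition), site 16 (G/C, transversion), site 19 (C/A, transversion), site 20 (G/A, transition), site 21 (A/G, transition), site 22 (A/G, transition).
Of the 6 differences, 4 transitions and 2 transversions over 42 sites: P = 4/42 = 0.095238, Q = 2/42 = 0.047619.
d = −0.5·ln(0.761905) − 0.25·ln(0.904762) = −0.5·(-0.271933) − 0.25·(-0.100083) = 0.1610.

0.1610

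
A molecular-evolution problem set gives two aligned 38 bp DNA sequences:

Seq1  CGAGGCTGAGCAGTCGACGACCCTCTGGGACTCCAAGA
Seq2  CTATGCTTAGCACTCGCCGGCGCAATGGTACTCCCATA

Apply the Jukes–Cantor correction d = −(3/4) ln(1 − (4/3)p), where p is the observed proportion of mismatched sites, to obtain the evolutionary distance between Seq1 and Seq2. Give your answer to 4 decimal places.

0.4099

Differing sites — 2:G/T; 4:G/T; 8:G/T; 13:G/C; 17:A/C; 20:A/G; 22:C/G; 24:T/A; 25:C/A; 29:G/T; 35:A/C; 37:G/T.
p = 12/38 = 0.315789.
d = −0.75 · ln(1 − (4/3)·0.315789) = −0.75 · ln(0.578948) = −0.75 · (-0.546543) = 0.4099.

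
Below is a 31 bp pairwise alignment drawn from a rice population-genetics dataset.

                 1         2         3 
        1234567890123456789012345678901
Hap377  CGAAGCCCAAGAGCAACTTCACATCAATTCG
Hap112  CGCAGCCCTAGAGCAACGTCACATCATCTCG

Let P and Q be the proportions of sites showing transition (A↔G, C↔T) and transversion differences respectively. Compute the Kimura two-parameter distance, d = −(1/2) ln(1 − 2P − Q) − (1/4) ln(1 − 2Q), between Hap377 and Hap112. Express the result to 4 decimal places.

0.1822

Mismatches occur at site 3 (A→C, transversion), site 9 (A→T, transversion), site 18 (T→G, transversion), site 27 (A→T, transversion), site 28 (T→C, transition).
Of the 5 differences, 1 transition and 4 transversions over 31 sites: P = 1/31 = 0.032258, Q = 4/31 = 0.129032.
d = −0.5·ln(0.806452) − 0.25·ln(0.741936) = −0.5·(-0.215111) − 0.25·(-0.298492) = 0.1822.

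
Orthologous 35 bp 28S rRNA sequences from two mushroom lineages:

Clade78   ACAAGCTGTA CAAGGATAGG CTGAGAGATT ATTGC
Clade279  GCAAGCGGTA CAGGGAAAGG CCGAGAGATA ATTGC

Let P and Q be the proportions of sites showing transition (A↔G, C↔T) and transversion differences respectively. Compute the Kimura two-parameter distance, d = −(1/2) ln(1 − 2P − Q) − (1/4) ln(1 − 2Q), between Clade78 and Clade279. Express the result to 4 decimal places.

0.1956

Mismatches occur at site 1 (A↔G, transition), site 7 (T↔G, transversion), site 13 (A↔G, transition), site 17 (T↔A, transversion), site 22 (T↔C, transition), site 30 (T↔A, transversion).
Of the 6 differences, 3 transitions and 3 transversions over 35 sites: P = 3/35 = 0.085714, Q = 3/35 = 0.085714.
d = −0.5·ln(0.742858) − 0.25·ln(0.828572) = −0.5·(-0.297250) − 0.25·(-0.188052) = 0.1956.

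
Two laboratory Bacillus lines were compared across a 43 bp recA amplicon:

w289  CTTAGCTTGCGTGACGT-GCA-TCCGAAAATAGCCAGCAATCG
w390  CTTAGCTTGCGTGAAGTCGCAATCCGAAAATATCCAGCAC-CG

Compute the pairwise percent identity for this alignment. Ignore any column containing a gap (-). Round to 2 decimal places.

92.50%

Excluding the 3 gap columns leaves 40 comparable sites.
Mismatches occur at site 15 (C→A), site 33 (G→T), site 40 (A→C).
37 of the 40 comparable sites match, so the percent identity is 37/40 × 100 = 92.50%.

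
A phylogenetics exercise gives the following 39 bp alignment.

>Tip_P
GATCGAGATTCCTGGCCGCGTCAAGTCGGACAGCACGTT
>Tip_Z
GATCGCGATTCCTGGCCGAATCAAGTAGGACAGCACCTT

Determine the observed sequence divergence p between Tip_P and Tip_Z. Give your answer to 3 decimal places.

0.128

Differing sites — 6:A/C; 19:C/A; 20:G/A; 27:C/A; 37:G/C.
There are 5 differences over 39 sites, so p = 5/39 = 0.128.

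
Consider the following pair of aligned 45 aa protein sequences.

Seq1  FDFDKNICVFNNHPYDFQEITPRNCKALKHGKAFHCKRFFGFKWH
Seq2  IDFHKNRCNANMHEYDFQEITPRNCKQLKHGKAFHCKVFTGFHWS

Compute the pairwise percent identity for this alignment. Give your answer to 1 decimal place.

Mismatches occur at site 1 (F→I), site 4 (D→H), site 7 (I→R), site 9 (V→N), site 10 (F→A), site 12 (N→M), site 14 (P→E), site 27 (A→Q), site 38 (R→V), site 40 (F→T), site 43 (K→H), site 45 (H→S).
33 of the 45 sites match, so the percent identity is 33/45 × 100 = 73.3%.

73.3%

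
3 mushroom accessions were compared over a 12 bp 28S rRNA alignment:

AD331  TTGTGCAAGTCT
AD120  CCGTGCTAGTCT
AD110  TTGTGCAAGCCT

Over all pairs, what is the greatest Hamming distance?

Pairwise Hamming distances:
  AD331 vs AD120: 3
  AD331 vs AD110: 1
  AD120 vs AD110: 4
The largest is 4, between AD120 and AD110.

4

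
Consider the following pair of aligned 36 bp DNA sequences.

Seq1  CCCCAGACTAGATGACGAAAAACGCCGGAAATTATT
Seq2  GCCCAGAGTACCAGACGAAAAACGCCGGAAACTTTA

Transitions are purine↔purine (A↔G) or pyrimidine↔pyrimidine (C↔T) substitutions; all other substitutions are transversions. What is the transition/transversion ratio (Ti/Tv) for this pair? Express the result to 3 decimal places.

0.143

Mismatches occur at site 1 (C→G, transversion), site 8 (C→G, transversion), site 11 (G→C, transversion), site 12 (A→C, transversion), site 13 (T→A, transversion), site 32 (T→C, transition), site 34 (A→T, transversion), site 36 (T→A, transversion).
Of the 8 differences, 1 transition and 7 transversions, so Ti/Tv = 1/7 = 0.143.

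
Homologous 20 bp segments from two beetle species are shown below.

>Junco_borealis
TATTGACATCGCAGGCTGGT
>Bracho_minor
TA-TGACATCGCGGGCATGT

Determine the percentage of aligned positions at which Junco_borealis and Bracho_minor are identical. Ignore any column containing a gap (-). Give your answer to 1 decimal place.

84.2%

Excluding the 1 gap column leaves 19 comparable sites.
Differing sites — 13:A/G; 17:T/A; 18:G/T.
16 of the 19 comparable sites match, so the percent identity is 16/19 × 100 = 84.2%.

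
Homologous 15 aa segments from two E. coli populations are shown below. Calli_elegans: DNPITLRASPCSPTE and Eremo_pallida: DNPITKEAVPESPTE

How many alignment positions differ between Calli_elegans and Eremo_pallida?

Differing sites — 6:L/K; 7:R/E; 9:S/V; 11:C/E.
That gives 4 mismatches out of 15 aligned sites, so the Hamming distance is 4.

4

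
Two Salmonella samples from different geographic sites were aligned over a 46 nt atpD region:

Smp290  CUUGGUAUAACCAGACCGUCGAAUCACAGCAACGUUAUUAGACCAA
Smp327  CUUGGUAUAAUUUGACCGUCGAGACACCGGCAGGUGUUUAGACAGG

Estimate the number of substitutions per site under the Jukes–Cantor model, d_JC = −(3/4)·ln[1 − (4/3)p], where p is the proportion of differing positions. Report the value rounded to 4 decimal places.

0.3904

Differing sites — 11:C/U; 12:C/U; 13:A/U; 23:A/G; 24:U/A; 28:A/C; 30:C/G; 31:A/C; 33:C/G; 36:U/G; 37:A/U; 44:C/A; 45:A/G; 46:A/G.
p = 14/46 = 0.304348.
d = −0.75 · ln(1 − (4/3)·0.304348) = −0.75 · ln(0.594203) = −0.75 · (-0.520534) = 0.3904.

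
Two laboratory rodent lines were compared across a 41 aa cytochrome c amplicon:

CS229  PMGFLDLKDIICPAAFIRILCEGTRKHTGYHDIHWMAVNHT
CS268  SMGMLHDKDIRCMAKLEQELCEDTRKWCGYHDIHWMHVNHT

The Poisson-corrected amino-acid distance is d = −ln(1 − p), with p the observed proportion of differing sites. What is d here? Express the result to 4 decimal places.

0.4555

Differing sites — 1:P/S; 4:F/M; 6:D/H; 7:L/D; 11:I/R; 13:P/M; 15:A/K; 16:F/L; 17:I/E; 18:R/Q; 19:I/E; 23:G/D; 27:H/W; 28:T/C; 37:A/H.
p = 15/41 = 0.365854.
d = −ln(1 − 0.365854) = −ln(0.634146) = 0.4555.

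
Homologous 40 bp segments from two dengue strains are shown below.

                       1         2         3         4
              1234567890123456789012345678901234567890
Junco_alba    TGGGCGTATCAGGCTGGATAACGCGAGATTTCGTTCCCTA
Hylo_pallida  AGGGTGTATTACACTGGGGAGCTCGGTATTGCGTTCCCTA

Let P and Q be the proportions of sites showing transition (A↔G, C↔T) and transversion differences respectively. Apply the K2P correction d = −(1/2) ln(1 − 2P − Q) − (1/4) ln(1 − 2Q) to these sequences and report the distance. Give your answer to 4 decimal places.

The sequences differ at positions 1 (T/A, transversion), 5 (C/T, transition), 10 (C/T, transition), 12 (G/C, transversion), 13 (G/A, transition), 18 (A/G, transition), 19 (T/G, transversion), 21 (A/G, transition), 23 (G/T, transversion), 26 (A/G, transition), 27 (G/T, transversion), 31 (T/G, transversion).
Of the 12 differences, 6 transitions and 6 transversions over 40 sites: P = 6/40 = 0.150000, Q = 6/40 = 0.150000.
d = −0.5·ln(0.550000) − 0.25·ln(0.700000) = −0.5·(-0.597837) − 0.25·(-0.356675) = 0.3881.

0.3881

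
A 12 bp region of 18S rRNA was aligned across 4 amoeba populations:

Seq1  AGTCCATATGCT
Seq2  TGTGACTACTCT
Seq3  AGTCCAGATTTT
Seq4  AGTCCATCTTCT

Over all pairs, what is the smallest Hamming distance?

2

Pairwise Hamming distances:
  Seq1 vs Seq2: 6
  Seq1 vs Seq3: 3
  Seq1 vs Seq4: 2
  Seq2 vs Seq3: 7
  Seq2 vs Seq4: 6
  Seq3 vs Seq4: 3
The smallest is 2, between Seq1 and Seq4.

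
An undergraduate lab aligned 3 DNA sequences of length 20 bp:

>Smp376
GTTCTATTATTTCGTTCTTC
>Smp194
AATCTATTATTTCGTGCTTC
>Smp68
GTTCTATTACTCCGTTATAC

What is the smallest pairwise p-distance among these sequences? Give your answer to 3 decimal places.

0.150

Pairwise Hamming distances:
  Smp376 vs Smp194: 3
  Smp376 vs Smp68: 4
  Smp194 vs Smp68: 7
The smallest is 3 mismatches, between Smp376 and Smp194; p = 3/20 = 0.150.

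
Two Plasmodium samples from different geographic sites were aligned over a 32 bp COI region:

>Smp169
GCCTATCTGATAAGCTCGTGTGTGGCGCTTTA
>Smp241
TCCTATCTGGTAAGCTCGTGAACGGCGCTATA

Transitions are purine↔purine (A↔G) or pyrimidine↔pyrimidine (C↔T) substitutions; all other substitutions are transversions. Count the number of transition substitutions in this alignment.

The sequences differ at positions 1 (G/T, transversion), 10 (A/G, transition), 21 (T/A, transversion), 22 (G/A, transition), 23 (T/C, transition), 30 (T/A, transversion).
Of the 6 differences, 3 transitions and 3 transversions, so the answer is 3.

3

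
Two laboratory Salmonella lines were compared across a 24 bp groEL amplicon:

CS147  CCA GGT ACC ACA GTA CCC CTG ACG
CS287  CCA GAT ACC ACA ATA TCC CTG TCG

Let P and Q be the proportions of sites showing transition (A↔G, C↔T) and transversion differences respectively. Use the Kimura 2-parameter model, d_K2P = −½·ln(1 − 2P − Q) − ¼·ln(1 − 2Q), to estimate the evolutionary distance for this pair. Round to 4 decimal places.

Differing sites — 5:G/A (Ti); 13:G/A (Ti); 16:C/T (Ti); 22:A/T (Tv).
Of the 4 differences, 3 transitions and 1 transversion over 24 sites: P = 3/24 = 0.125000, Q = 1/24 = 0.041667.
d = −0.5·ln(0.708333) − 0.25·ln(0.916666) = −0.5·(-0.344841) − 0.25·(-0.087012) = 0.1942.

0.1942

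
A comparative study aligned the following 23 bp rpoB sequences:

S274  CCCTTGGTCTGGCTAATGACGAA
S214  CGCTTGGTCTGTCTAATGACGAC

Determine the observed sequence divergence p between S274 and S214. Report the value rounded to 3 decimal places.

0.130

The sequences differ at positions 2 (C/G), 12 (G/T), 23 (A/C).
There are 3 differences over 23 sites, so p = 3/23 = 0.130.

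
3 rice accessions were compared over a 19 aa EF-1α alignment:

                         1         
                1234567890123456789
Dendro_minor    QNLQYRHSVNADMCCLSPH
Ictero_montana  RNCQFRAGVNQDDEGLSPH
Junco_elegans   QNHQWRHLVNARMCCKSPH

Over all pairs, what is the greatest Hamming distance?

Pairwise Hamming distances:
  Dendro_minor vs Ictero_montana: 9
  Dendro_minor vs Junco_elegans: 5
  Ictero_montana vs Junco_elegans: 11
The largest is 11, between Ictero_montana and Junco_elegans.

11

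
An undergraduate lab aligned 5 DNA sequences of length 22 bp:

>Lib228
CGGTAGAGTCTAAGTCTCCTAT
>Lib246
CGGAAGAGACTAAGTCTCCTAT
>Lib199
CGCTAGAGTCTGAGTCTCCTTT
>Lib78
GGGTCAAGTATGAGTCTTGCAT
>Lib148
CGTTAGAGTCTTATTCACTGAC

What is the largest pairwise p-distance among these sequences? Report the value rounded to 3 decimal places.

0.545

Pairwise Hamming distances:
  Lib228 vs Lib246: 2
  Lib228 vs Lib199: 3
  Lib228 vs Lib78: 8
  Lib228 vs Lib148: 7
  Lib246 vs Lib199: 5
  Lib246 vs Lib78: 10
  Lib246 vs Lib148: 9
  Lib199 vs Lib78: 9
  Lib199 vs Lib148: 8
  Lib78 vs Lib148: 12
The largest is 12 mismatches, between Lib78 and Lib148; p = 12/22 = 0.545.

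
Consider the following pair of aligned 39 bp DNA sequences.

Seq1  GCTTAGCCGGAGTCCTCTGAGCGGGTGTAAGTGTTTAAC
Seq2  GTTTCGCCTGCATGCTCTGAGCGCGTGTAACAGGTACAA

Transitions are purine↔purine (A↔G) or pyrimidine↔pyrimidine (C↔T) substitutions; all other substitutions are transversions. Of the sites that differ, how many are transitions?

Mismatches occur at site 2 (C→T, transition), site 5 (A→C, transversion), site 9 (G→T, transversion), site 11 (A→C, transversion), site 12 (G→A, transition), site 14 (C→G, transversion), site 24 (G→C, transversion), site 31 (G→C, transversion), site 32 (T→A, transversion), site 34 (T→G, transversion), site 36 (T→A, transversion), site 37 (A→C, transversion), site 39 (C→A, transversion).
Of the 13 differences, 2 transitions and 11 transversions, so the answer is 2.

2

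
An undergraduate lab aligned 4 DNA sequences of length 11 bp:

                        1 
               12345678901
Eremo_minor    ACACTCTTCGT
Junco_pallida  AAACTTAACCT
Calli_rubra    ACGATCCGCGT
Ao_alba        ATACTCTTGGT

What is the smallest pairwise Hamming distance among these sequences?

2

Pairwise Hamming distances:
  Eremo_minor vs Junco_pallida: 5
  Eremo_minor vs Calli_rubra: 4
  Eremo_minor vs Ao_alba: 2
  Junco_pallida vs Calli_rubra: 7
  Junco_pallida vs Ao_alba: 6
  Calli_rubra vs Ao_alba: 6
The smallest is 2, between Eremo_minor and Ao_alba.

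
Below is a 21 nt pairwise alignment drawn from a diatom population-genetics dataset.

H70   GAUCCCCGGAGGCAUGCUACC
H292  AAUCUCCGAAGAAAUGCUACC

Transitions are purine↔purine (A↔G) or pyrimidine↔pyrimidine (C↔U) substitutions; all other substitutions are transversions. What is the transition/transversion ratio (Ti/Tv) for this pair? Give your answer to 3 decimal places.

Mismatches occur at site 1 (G/A, transition), site 5 (C/U, transition), site 9 (G/A, transition), site 12 (G/A, transition), site 13 (C/A, transversion).
Of the 5 differences, 4 transitions and 1 transversion, so Ti/Tv = 4/1 = 4.000.

4.000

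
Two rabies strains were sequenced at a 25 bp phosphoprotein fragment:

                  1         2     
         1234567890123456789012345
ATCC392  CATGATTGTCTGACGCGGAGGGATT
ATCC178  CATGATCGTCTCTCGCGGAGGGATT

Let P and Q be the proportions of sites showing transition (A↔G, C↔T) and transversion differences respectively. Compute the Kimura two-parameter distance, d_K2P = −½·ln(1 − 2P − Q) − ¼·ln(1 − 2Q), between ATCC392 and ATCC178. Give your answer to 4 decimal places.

0.1308

Mismatches occur at site 7 (T/C, transition), site 12 (G/C, transversion), site 13 (A/T, transversion).
Of the 3 differences, 1 transition and 2 transversions over 25 sites: P = 1/25 = 0.040000, Q = 2/25 = 0.080000.
d = −0.5·ln(0.840000) − 0.25·ln(0.840000) = −0.5·(-0.174353) − 0.25·(-0.174353) = 0.1308.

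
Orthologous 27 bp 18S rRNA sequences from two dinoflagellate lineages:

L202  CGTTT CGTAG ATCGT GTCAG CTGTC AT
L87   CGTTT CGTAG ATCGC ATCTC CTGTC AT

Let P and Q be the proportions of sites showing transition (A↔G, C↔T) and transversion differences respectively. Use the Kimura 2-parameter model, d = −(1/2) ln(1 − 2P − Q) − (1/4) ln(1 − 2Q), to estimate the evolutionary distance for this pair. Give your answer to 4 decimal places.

Differing sites — 15:T/C (Ti); 16:G/A (Ti); 19:A/T (Tv); 20:G/C (Tv).
Of the 4 differences, 2 transitions and 2 transversions over 27 sites: P = 2/27 = 0.074074, Q = 2/27 = 0.074074.
d = −0.5·ln(0.777778) − 0.25·ln(0.851852) = −0.5·(-0.251314) − 0.25·(-0.160342) = 0.1657.

0.1657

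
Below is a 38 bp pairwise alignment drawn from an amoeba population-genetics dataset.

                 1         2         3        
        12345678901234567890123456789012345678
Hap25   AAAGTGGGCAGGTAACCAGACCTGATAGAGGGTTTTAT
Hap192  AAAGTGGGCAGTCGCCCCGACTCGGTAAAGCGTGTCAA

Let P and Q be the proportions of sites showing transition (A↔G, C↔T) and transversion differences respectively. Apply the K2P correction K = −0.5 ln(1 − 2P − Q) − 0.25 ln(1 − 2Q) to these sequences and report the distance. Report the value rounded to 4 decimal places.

0.4685

Differing sites — 12:G/T (Tv); 13:T/C (Ti); 14:A/G (Ti); 15:A/C (Tv); 18:A/C (Tv); 22:C/T (Ti); 23:T/C (Ti); 25:A/G (Ti); 28:G/A (Ti); 31:G/C (Tv); 34:T/G (Tv); 36:T/C (Ti); 38:T/A (Tv).
Of the 13 differences, 7 transitions and 6 transversions over 38 sites: P = 7/38 = 0.184211, Q = 6/38 = 0.157895.
d = −0.5·ln(0.473683) − 0.25·ln(0.684210) = −0.5·(-0.747217) − 0.25·(-0.379490) = 0.4685.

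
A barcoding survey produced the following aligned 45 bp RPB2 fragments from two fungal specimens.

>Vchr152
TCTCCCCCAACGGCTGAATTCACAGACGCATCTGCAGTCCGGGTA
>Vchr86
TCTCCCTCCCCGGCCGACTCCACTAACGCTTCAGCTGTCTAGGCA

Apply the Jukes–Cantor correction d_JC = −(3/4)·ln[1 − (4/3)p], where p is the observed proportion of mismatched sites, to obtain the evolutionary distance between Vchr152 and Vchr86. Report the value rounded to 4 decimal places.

0.4019

Mismatches occur at site 7 (C↔T), site 9 (A↔C), site 10 (A↔C), site 15 (T↔C), site 18 (A↔C), site 20 (T↔C), site 24 (A↔T), site 25 (G↔A), site 30 (A↔T), site 33 (T↔A), site 36 (A↔T), site 40 (C↔T), site 41 (G↔A), site 44 (T↔C).
p = 14/45 = 0.311111.
d = −0.75 · ln(1 − (4/3)·0.311111) = −0.75 · ln(0.585185) = −0.75 · (-0.535827) = 0.4019.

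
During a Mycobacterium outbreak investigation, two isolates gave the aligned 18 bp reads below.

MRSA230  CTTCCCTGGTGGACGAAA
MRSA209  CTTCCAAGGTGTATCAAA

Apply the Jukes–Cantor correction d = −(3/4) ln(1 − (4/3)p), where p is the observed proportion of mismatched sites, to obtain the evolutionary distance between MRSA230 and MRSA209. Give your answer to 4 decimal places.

Mismatches occur at site 6 (C→A), site 7 (T→A), site 12 (G→T), site 14 (C→T), site 15 (G→C).
p = 5/18 = 0.277778.
d = −0.75 · ln(1 − (4/3)·0.277778) = −0.75 · ln(0.629629) = −0.75 · (-0.462625) = 0.3470.

0.3470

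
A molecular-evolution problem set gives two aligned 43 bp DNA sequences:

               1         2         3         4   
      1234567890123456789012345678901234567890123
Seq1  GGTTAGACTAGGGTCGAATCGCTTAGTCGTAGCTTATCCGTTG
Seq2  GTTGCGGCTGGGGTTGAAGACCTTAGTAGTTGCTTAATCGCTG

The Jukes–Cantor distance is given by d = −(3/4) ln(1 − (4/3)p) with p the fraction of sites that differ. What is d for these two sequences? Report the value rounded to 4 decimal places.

The sequences differ at positions 2 (G/T), 4 (T/G), 5 (A/C), 7 (A/G), 10 (A/G), 15 (C/T), 19 (T/G), 20 (C/A), 21 (G/C), 28 (C/A), 31 (A/T), 37 (T/A), 38 (C/T), 41 (T/C).
p = 14/43 = 0.325581.
d = −0.75 · ln(1 − (4/3)·0.325581) = −0.75 · ln(0.565892) = −0.75 · (-0.569352) = 0.4270.

0.4270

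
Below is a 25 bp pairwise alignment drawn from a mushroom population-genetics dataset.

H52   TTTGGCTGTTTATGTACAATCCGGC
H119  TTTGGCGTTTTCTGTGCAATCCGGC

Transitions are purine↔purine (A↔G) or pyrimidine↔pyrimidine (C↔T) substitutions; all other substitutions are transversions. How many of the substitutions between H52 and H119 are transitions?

Differing sites — 7:T/G (Tv); 8:G/T (Tv); 12:A/C (Tv); 16:A/G (Ti).
Of the 4 differences, 1 transition and 3 transversions, so the answer is 1.

1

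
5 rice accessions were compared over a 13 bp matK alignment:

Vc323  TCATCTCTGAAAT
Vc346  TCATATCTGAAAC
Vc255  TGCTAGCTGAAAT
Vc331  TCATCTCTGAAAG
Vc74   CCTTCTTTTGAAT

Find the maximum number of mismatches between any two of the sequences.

8

Pairwise Hamming distances:
  Vc323 vs Vc346: 2
  Vc323 vs Vc255: 4
  Vc323 vs Vc331: 1
  Vc323 vs Vc74: 5
  Vc346 vs Vc255: 4
  Vc346 vs Vc331: 2
  Vc346 vs Vc74: 7
  Vc255 vs Vc331: 5
  Vc255 vs Vc74: 8
  Vc331 vs Vc74: 6
The largest is 8, between Vc255 and Vc74.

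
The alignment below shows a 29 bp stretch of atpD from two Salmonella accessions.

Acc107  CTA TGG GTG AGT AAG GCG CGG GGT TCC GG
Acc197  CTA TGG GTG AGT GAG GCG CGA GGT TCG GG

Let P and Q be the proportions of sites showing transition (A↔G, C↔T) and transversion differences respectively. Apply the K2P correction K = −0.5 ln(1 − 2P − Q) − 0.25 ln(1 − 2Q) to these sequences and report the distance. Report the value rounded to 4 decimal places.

0.1125

Differing sites — 13:A/G (Ti); 21:G/A (Ti); 27:C/G (Tv).
Of the 3 differences, 2 transitions and 1 transversion over 29 sites: P = 2/29 = 0.068966, Q = 1/29 = 0.034483.
d = −0.5·ln(0.827585) − 0.25·ln(0.931034) = −0.5·(-0.189243) − 0.25·(-0.071459) = 0.1125.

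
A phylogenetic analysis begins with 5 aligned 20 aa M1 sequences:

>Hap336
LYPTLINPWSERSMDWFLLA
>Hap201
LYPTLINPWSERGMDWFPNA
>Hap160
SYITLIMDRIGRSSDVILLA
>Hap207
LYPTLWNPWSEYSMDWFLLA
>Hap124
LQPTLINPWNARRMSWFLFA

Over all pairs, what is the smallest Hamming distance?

Pairwise Hamming distances:
  Hap336 vs Hap201: 3
  Hap336 vs Hap160: 10
  Hap336 vs Hap207: 2
  Hap336 vs Hap124: 6
  Hap201 vs Hap160: 13
  Hap201 vs Hap207: 5
  Hap201 vs Hap124: 7
  Hap160 vs Hap207: 12
  Hap160 vs Hap124: 14
  Hap207 vs Hap124: 8
The smallest is 2, between Hap336 and Hap207.

2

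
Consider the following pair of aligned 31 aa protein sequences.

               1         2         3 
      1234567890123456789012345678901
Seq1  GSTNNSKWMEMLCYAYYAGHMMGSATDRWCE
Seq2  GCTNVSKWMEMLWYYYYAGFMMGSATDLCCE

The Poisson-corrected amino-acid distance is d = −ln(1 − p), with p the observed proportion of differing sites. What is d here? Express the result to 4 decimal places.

The sequences differ at positions 2 (S/C), 5 (N/V), 13 (C/W), 15 (A/Y), 20 (H/F), 28 (R/L), 29 (W/C).
p = 7/31 = 0.225806.
d = −ln(1 − 0.225806) = −ln(0.774194) = 0.2559.

0.2559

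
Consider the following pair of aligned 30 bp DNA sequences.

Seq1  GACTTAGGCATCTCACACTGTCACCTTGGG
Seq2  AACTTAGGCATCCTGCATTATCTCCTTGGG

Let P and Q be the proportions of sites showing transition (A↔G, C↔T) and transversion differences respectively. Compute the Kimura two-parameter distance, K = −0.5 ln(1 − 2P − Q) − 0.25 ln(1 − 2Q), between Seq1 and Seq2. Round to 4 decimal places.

The sequences differ at positions 1 (G/A, transition), 13 (T/C, transition), 14 (C/T, transition), 15 (A/G, transition), 18 (C/T, transition), 20 (G/A, transition), 23 (A/T, transversion).
Of the 7 differences, 6 transitions and 1 transversion over 30 sites: P = 6/30 = 0.200000, Q = 1/30 = 0.033333.
d = −0.5·ln(0.566667) − 0.25·ln(0.933334) = −0.5·(-0.567983) − 0.25·(-0.068992) = 0.3012.

0.3012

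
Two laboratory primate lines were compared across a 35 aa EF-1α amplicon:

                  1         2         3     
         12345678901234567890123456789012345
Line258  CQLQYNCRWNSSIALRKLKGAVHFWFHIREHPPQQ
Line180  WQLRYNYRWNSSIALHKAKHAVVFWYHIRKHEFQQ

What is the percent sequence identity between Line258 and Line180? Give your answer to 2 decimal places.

68.57%

Mismatches occur at site 1 (C→W), site 4 (Q→R), site 7 (C→Y), site 16 (R→H), site 18 (L→A), site 20 (G→H), site 23 (H→V), site 26 (F→Y), site 30 (E→K), site 32 (P→E), site 33 (P→F).
24 of the 35 sites match, so the percent identity is 24/35 × 100 = 68.57%.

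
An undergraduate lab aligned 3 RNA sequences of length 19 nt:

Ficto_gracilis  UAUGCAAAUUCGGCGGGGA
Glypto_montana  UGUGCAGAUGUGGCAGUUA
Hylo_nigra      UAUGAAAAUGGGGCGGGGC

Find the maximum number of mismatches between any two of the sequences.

8

Pairwise Hamming distances:
  Ficto_gracilis vs Glypto_montana: 7
  Ficto_gracilis vs Hylo_nigra: 4
  Glypto_montana vs Hylo_nigra: 8
The largest is 8, between Glypto_montana and Hylo_nigra.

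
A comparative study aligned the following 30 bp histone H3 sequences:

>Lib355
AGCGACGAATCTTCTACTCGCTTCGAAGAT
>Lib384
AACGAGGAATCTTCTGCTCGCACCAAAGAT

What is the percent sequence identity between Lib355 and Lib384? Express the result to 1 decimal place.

80.0%

Mismatches occur at site 2 (G/A), site 6 (C/G), site 16 (A/G), site 22 (T/A), site 23 (T/C), site 25 (G/A).
24 of the 30 sites match, so the percent identity is 24/30 × 100 = 80.0%.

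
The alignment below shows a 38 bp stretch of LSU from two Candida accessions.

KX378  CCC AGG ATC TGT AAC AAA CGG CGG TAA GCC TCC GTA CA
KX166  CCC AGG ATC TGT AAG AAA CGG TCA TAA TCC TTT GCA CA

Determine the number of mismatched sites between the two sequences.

Mismatches occur at site 15 (C→G), site 22 (C→T), site 23 (G→C), site 24 (G→A), site 28 (G→T), site 32 (C→T), site 33 (C→T), site 35 (T→C).
That gives 8 mismatches out of 38 aligned sites, so the Hamming distance is 8.

8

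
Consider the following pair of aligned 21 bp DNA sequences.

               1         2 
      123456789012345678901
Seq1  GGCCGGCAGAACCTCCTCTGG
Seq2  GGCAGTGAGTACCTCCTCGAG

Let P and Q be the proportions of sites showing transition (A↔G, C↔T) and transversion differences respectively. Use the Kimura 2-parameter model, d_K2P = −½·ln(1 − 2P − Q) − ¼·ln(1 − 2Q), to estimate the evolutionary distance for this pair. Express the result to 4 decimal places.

0.3644

Mismatches occur at site 4 (C/A, transversion), site 6 (G/T, transversion), site 7 (C/G, transversion), site 10 (A/T, transversion), site 19 (T/G, transversion), site 20 (G/A, transition).
Of the 6 differences, 1 transition and 5 transversions over 21 sites: P = 1/21 = 0.047619, Q = 5/21 = 0.238095.
d = −0.5·ln(0.666667) − 0.25·ln(0.523810) = −0.5·(-0.405465) − 0.25·(-0.646626) = 0.3644.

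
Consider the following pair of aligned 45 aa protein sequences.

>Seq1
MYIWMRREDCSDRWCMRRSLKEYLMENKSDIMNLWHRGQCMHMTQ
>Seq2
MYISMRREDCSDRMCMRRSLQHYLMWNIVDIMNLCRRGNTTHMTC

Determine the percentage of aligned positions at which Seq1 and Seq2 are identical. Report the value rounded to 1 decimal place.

71.1%

Differing sites — 4:W/S; 14:W/M; 21:K/Q; 22:E/H; 26:E/W; 28:K/I; 29:S/V; 35:W/C; 36:H/R; 39:Q/N; 40:C/T; 41:M/T; 45:Q/C.
32 of the 45 sites match, so the percent identity is 32/45 × 100 = 71.1%.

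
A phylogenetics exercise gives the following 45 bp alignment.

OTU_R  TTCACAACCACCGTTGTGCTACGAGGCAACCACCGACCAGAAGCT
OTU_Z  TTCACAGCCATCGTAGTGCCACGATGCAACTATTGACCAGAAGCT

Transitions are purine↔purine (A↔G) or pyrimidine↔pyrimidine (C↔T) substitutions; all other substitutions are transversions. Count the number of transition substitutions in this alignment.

6

The sequences differ at positions 7 (A/G, transition), 11 (C/T, transition), 15 (T/A, transversion), 20 (T/C, transition), 25 (G/T, transversion), 31 (C/T, transition), 33 (C/T, transition), 34 (C/T, transition).
Of the 8 differences, 6 transitions and 2 transversions, so the answer is 6.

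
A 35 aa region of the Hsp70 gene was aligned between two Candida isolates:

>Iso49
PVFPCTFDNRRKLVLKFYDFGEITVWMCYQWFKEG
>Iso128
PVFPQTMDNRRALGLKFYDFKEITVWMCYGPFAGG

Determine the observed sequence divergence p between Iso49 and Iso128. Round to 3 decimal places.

The sequences differ at positions 5 (C/Q), 7 (F/M), 12 (K/A), 14 (V/G), 21 (G/K), 30 (Q/G), 31 (W/P), 33 (K/A), 34 (E/G).
There are 9 differences over 35 sites, so p = 9/35 = 0.257.

0.257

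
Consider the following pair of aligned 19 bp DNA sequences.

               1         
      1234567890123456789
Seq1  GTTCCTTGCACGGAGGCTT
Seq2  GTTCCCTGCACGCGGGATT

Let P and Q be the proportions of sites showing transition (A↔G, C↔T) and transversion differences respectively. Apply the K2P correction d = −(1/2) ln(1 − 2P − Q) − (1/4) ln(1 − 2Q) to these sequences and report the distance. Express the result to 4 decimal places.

Differing sites — 6:T/C (Ti); 13:G/C (Tv); 14:A/G (Ti); 17:C/A (Tv).
Of the 4 differences, 2 transitions and 2 transversions over 19 sites: P = 2/19 = 0.105263, Q = 2/19 = 0.105263.
d = −0.5·ln(0.684211) − 0.25·ln(0.789474) = −0.5·(-0.379489) − 0.25·(-0.236388) = 0.2488.

0.2488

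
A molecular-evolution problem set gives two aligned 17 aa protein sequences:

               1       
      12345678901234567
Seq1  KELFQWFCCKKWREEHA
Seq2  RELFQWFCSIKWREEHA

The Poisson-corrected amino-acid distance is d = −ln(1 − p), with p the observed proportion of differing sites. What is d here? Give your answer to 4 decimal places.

0.1942

The sequences differ at positions 1 (K/R), 9 (C/S), 10 (K/I).
p = 3/17 = 0.176471.
d = −ln(1 − 0.176471) = −ln(0.823529) = 0.1942.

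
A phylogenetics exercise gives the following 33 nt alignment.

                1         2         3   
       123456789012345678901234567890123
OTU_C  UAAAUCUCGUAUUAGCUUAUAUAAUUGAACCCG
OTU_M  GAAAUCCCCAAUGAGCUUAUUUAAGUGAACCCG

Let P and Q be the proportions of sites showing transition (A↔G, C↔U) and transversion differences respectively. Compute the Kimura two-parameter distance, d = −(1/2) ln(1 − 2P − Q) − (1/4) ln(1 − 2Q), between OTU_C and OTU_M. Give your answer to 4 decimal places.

Mismatches occur at site 1 (U→G, transversion), site 7 (U→C, transition), site 9 (G→C, transversion), site 10 (U→A, transversion), site 13 (U→G, transversion), site 21 (A→U, transversion), site 25 (U→G, transversion).
Of the 7 differences, 1 transition and 6 transversions over 33 sites: P = 1/33 = 0.030303, Q = 6/33 = 0.181818.
d = −0.5·ln(0.757576) − 0.25·ln(0.636364) = −0.5·(-0.277631) − 0.25·(-0.451985) = 0.2518.

0.2518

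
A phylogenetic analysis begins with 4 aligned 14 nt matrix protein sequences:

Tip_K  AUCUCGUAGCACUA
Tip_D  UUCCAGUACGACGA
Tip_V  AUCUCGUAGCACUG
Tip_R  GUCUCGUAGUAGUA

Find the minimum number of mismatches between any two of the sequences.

Pairwise Hamming distances:
  Tip_K vs Tip_D: 6
  Tip_K vs Tip_V: 1
  Tip_K vs Tip_R: 3
  Tip_D vs Tip_V: 7
  Tip_D vs Tip_R: 7
  Tip_V vs Tip_R: 4
The smallest is 1, between Tip_K and Tip_V.

1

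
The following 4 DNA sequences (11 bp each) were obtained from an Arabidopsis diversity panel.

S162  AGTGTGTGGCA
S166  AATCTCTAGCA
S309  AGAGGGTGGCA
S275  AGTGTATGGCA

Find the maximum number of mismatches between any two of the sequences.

6

Pairwise Hamming distances:
  S162 vs S166: 4
  S162 vs S309: 2
  S162 vs S275: 1
  S166 vs S309: 6
  S166 vs S275: 4
  S309 vs S275: 3
The largest is 6, between S166 and S309.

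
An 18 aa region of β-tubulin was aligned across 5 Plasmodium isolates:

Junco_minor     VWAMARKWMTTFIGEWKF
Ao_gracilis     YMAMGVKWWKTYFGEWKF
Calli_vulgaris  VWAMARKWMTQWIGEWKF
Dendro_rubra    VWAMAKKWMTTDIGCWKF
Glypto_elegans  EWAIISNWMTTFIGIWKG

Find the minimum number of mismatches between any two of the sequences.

Pairwise Hamming distances:
  Junco_minor vs Ao_gracilis: 8
  Junco_minor vs Calli_vulgaris: 2
  Junco_minor vs Dendro_rubra: 3
  Junco_minor vs Glypto_elegans: 7
  Ao_gracilis vs Calli_vulgaris: 9
  Ao_gracilis vs Dendro_rubra: 9
  Ao_gracilis vs Glypto_elegans: 12
  Calli_vulgaris vs Dendro_rubra: 4
  Calli_vulgaris vs Glypto_elegans: 9
  Dendro_rubra vs Glypto_elegans: 8
The smallest is 2, between Junco_minor and Calli_vulgaris.

2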